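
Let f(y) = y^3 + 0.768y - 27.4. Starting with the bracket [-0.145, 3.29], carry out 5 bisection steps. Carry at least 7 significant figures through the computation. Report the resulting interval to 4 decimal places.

f(-0.145000) = -27.514409, f(3.290000) = 10.738009 (opposite signs)
step 1: m = 1.572500, f(m) = -22.303911 < 0 → root in [1.572500, 3.290000]
step 2: m = 2.431250, f(m) = -11.161738 < 0 → root in [2.431250, 3.290000]
step 3: m = 2.860625, f(m) = -1.794044 < 0 → root in [2.860625, 3.290000]
step 4: m = 3.075312, f(m) = 4.046752 > 0 → root in [2.860625, 3.075312]
step 5: m = 2.967969, f(m) = 1.023757 > 0 → root in [2.860625, 2.967969]

[2.8606, 2.9680]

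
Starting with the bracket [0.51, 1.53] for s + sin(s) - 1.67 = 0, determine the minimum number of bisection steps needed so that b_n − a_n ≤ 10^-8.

27

Initial width b − a = 1.53 − 0.51 = 1.020000.
After n steps the width is (b−a)/2^n; need (b−a)/2^n ≤ 10^-8.
So n ≥ log₂(1.020000/10^-8) = log₂(102000000.0000) ≈ 26.6040.
Hence n = 27.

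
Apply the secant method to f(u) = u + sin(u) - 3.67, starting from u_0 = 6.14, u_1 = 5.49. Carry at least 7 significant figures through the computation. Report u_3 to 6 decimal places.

Secant update: u_(k+1) = u_k − f(u_k)·(u_k − u_(k-1))/(f(u_k) − f(u_(k-1))).
f(u_0) = 2.327303, f(u_1) = 1.107408
u_2 = 5.490000 - (1.107408)·(5.490000 - 6.140000)/(1.107408 - (2.327303)) = 4.899937; f(u_2) = 0.247472
u_3 = 4.899937 - (0.247472)·(4.899937 - 5.490000)/(0.247472 - (1.107408)) = 4.730128; f(u_3) = 0.060286

4.730128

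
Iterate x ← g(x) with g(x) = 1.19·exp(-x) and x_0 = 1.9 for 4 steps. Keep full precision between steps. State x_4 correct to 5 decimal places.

0.76675

x_1 = g(1.900000) = 0.177987
x_2 = g(0.177987) = 0.995975
x_3 = g(0.995975) = 0.439542
x_4 = g(0.439542) = 0.766754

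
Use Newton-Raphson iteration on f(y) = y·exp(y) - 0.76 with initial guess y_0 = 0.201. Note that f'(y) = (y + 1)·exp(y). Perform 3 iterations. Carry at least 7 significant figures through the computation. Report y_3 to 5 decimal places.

y_0 = 0.201000: f = -0.514252, f' = 1.468372 → y_1 = 0.201000 - (-0.514252)/(1.468372) = 0.551219
y_1 = 0.551219: f = 0.196568, f' = 2.691936 → y_2 = 0.551219 - (0.196568)/(2.691936) = 0.478198
y_2 = 0.478198: f = 0.011413, f' = 2.384578 → y_3 = 0.478198 - (0.011413)/(2.384578) = 0.473412

0.47341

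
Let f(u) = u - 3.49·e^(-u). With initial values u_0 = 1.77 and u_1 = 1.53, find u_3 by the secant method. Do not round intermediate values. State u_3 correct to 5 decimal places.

1.13519

f(u_0) = 1.175538, f(u_1) = 0.774291
u_2 = 1.530000 - (0.774291)·(1.530000 - 1.770000)/(0.774291 - (1.175538)) = 1.066870; f(u_2) = -0.133983
u_3 = 1.066870 - (-0.133983)·(1.066870 - 1.530000)/(-0.133983 - (0.774291)) = 1.135188; f(u_3) = 0.013636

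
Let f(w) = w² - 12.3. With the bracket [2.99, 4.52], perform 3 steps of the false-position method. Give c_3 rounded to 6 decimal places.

False-position update: c = (a·f(b) − b·f(a))/(f(b) − f(a)); replace the endpoint whose sign matches f(c).
f(2.990000) = -3.359900, f(4.520000) = 8.130400
step 1: c = 3.437390, f(c) = -0.484349 < 0 → new bracket [3.437390, 4.520000]
step 2: c = 3.498258, f(c) = -0.062191 < 0 → new bracket [3.498258, 4.520000]
step 3: c = 3.506014, f(c) = -0.007865 < 0 → new bracket [3.506014, 4.520000]

3.506014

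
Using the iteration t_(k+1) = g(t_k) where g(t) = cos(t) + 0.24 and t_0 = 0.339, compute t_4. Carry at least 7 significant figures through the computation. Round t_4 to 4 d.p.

t_1 = g(0.339000) = 1.183088
t_2 = g(1.183088) = 0.618068
t_3 = g(0.618068) = 1.054999
t_4 = g(1.054999) = 0.733228

0.7332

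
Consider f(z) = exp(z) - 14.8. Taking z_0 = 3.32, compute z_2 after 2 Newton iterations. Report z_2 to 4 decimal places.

f'(z) = exp(z)
z_0 = 3.320000: f = 12.860351, f' = 27.660351 → z_1 = 3.320000 - (12.860351)/(27.660351) = 2.855062
z_1 = 2.855062: f = 2.575513, f' = 17.375513 → z_2 = 2.855062 - (2.575513)/(17.375513) = 2.706835

2.7068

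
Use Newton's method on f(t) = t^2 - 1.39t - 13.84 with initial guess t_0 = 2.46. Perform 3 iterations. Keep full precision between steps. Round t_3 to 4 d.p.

f'(t) = 2t - 1.39
t_0 = 2.460000: f = -11.207800, f' = 3.530000 → t_1 = 2.460000 - (-11.207800)/(3.530000) = 5.635014
t_1 = 5.635014: f = 10.080715, f' = 9.880028 → t_2 = 5.635014 - (10.080715)/(9.880028) = 4.614702
t_2 = 4.614702: f = 1.041037, f' = 7.839404 → t_3 = 4.614702 - (1.041037)/(7.839404) = 4.481906

4.4819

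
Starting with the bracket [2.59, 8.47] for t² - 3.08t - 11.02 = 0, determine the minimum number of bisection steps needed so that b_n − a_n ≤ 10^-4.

Initial width b − a = 8.47 − 2.59 = 5.880000.
After n steps the width is (b−a)/2^n; need (b−a)/2^n ≤ 10^-4.
So n ≥ log₂(5.880000/10^-4) = log₂(58800.0000) ≈ 15.8435.
Hence n = 16.

16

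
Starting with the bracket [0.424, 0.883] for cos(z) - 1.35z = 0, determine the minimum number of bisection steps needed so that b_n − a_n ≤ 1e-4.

13

Initial width b − a = 0.883 − 0.424 = 0.459000.
After n steps the width is (b−a)/2^n; need (b−a)/2^n ≤ 1e-4.
So n ≥ log₂(0.459000/1e-4) = log₂(4590.0000) ≈ 12.1643.
Hence n = 13.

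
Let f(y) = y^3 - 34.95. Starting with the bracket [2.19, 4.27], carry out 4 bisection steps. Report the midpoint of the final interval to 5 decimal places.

3.29500

f(2.190000) = -24.446541, f(4.270000) = 42.904483 (opposite signs)
step 1: m = 3.230000, f(m) = -1.251733 < 0 → root in [3.230000, 4.270000]
step 2: m = 3.750000, f(m) = 17.784375 > 0 → root in [3.230000, 3.750000]
step 3: m = 3.490000, f(m) = 7.558549 > 0 → root in [3.230000, 3.490000]
step 4: m = 3.360000, f(m) = 2.983056 > 0 → root in [3.230000, 3.360000]
Midpoint of [3.230000, 3.360000] = 3.295000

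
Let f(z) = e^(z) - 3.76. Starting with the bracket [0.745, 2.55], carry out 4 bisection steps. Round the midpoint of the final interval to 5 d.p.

1.36547

f(0.745000) = -1.653559, f(2.550000) = 9.047104 (opposite signs)
step 1: m = 1.647500, f(m) = 1.433979 > 0 → root in [0.745000, 1.647500]
step 2: m = 1.196250, f(m) = -0.452310 < 0 → root in [1.196250, 1.647500]
step 3: m = 1.421875, f(m) = 0.384885 > 0 → root in [1.196250, 1.421875]
step 4: m = 1.309063, f(m) = -0.057299 < 0 → root in [1.309063, 1.421875]
Midpoint of [1.309063, 1.421875] = 1.365469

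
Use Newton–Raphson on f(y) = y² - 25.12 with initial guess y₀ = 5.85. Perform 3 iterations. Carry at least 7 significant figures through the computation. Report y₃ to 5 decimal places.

5.01199

f'(y) = 2y
y_0 = 5.850000: f = 9.102500, f' = 11.700000 → y_1 = 5.850000 - (9.102500)/(11.700000) = 5.072009
y_1 = 5.072009: f = 0.605271, f' = 10.144017 → y_2 = 5.072009 - (0.605271)/(10.144017) = 5.012341
y_2 = 5.012341: f = 0.003560, f' = 10.024682 → y_3 = 5.012341 - (0.003560)/(10.024682) = 5.011986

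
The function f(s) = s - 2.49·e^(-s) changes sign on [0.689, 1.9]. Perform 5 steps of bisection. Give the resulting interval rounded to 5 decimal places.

[0.95391, 0.99175]

f(0.689000) = -0.561174, f(1.900000) = 1.527574 (opposite signs)
step 1: m = 1.294500, f(m) = 0.612153 > 0 → root in [0.689000, 1.294500]
step 2: m = 0.991750, f(m) = 0.068142 > 0 → root in [0.689000, 0.991750]
step 3: m = 0.840375, f(m) = -0.234181 < 0 → root in [0.840375, 0.991750]
step 4: m = 0.916062, f(m) = -0.080165 < 0 → root in [0.916062, 0.991750]
step 5: m = 0.953906, f(m) = -0.005325 < 0 → root in [0.953906, 0.991750]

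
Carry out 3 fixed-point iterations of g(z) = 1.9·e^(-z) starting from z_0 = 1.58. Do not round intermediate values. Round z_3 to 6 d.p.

z_1 = g(1.580000) = 0.391353
z_2 = g(0.391353) = 1.284669
z_3 = g(1.284669) = 0.525810

0.525810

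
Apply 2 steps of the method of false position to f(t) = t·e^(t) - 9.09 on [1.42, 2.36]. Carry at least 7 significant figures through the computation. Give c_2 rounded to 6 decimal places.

False-position update: c = (a·f(b) − b·f(a))/(f(b) − f(a)); replace the endpoint whose sign matches f(c).
f(1.420000) = -3.215289, f(2.360000) = 15.904645
step 1: c = 1.578074, f(c) = -1.443258 < 0 → new bracket [1.578074, 2.360000]
step 2: c = 1.643127, f(c) = -0.592878 < 0 → new bracket [1.643127, 2.360000]

1.643127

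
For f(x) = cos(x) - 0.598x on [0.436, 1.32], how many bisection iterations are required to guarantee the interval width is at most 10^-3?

Initial width b − a = 1.32 − 0.436 = 0.884000.
After n steps the width is (b−a)/2^n; need (b−a)/2^n ≤ 10^-3.
So n ≥ log₂(0.884000/10^-3) = log₂(884.0000) ≈ 9.7879.
Hence n = 10.

10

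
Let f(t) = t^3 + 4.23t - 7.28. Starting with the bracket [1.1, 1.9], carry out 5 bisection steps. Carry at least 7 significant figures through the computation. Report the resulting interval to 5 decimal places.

[1.25000, 1.27500]

f(1.100000) = -1.296000, f(1.900000) = 7.616000 (opposite signs)
step 1: m = 1.500000, f(m) = 2.440000 > 0 → root in [1.100000, 1.500000]
step 2: m = 1.300000, f(m) = 0.416000 > 0 → root in [1.100000, 1.300000]
step 3: m = 1.200000, f(m) = -0.476000 < 0 → root in [1.200000, 1.300000]
step 4: m = 1.250000, f(m) = -0.039375 < 0 → root in [1.250000, 1.300000]
step 5: m = 1.275000, f(m) = 0.185922 > 0 → root in [1.250000, 1.275000]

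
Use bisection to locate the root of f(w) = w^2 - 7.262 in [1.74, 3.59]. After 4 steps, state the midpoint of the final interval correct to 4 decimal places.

2.7228

f(1.740000) = -4.234400, f(3.590000) = 5.626100 (opposite signs)
step 1: m = 2.665000, f(m) = -0.159775 < 0 → root in [2.665000, 3.590000]
step 2: m = 3.127500, f(m) = 2.519256 > 0 → root in [2.665000, 3.127500]
step 3: m = 2.896250, f(m) = 1.126264 > 0 → root in [2.665000, 2.896250]
step 4: m = 2.780625, f(m) = 0.469875 > 0 → root in [2.665000, 2.780625]
Midpoint of [2.665000, 2.780625] = 2.722812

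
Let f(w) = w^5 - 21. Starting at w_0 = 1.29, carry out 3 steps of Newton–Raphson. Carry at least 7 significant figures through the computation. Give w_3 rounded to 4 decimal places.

Newton update: w ← w − f(w)/f'(w).
f'(w) = 5w^4
w_0 = 1.290000: f = -17.427695, f' = 13.846144 → w_1 = 1.290000 - (-17.427695)/(13.846144) = 2.548668
w_1 = 2.548668: f = 86.539029, f' = 210.971063 → w_2 = 2.548668 - (86.539029)/(210.971063) = 2.138474
w_2 = 2.138474: f = 23.721852, f' = 104.564876 → w_3 = 2.138474 - (23.721852)/(104.564876) = 1.911611

1.9116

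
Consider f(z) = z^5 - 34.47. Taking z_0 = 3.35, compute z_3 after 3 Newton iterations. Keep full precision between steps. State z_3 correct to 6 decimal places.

f'(z) = 5z^4
z_0 = 3.350000: f = 387.444096, f' = 629.722531 → z_1 = 3.350000 - (387.444096)/(629.722531) = 2.734738
z_1 = 2.734738: f = 118.490375, f' = 279.661805 → z_2 = 2.734738 - (118.490375)/(279.661805) = 2.311047
z_2 = 2.311047: f = 31.454013, f' = 142.628040 → z_3 = 2.311047 - (31.454013)/(142.628040) = 2.090515

2.090515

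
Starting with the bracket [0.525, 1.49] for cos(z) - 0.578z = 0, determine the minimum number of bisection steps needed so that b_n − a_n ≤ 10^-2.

Initial width b − a = 1.49 − 0.525 = 0.965000.
After n steps the width is (b−a)/2^n; need (b−a)/2^n ≤ 10^-2.
So n ≥ log₂(0.965000/10^-2) = log₂(96.5000) ≈ 6.5925.
Hence n = 7.

7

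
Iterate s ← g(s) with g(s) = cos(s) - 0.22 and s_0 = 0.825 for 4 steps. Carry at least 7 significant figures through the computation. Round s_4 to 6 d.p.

s_1 = g(0.825000) = 0.458557
s_2 = g(0.458557) = 0.676692
s_3 = g(0.676692) = 0.559648
s_4 = g(0.559648) = 0.627442

0.627442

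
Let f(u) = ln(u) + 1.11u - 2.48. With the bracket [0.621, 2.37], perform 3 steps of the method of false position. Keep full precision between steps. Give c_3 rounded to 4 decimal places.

1.7395

f(0.621000) = -2.267114, f(2.370000) = 1.013590
step 1: c = 1.829638, f(c) = 0.155016 > 0 → new bracket [0.621000, 1.829638]
step 2: c = 1.752285, f(c) = 0.025957 > 0 → new bracket [0.621000, 1.752285]
step 3: c = 1.739479, f(c) = 0.004408 > 0 → new bracket [0.621000, 1.739479]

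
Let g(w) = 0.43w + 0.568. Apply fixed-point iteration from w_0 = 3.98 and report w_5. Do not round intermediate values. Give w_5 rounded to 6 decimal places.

w_1 = g(3.980000) = 2.279400
w_2 = g(2.279400) = 1.548142
w_3 = g(1.548142) = 1.233701
w_4 = g(1.233701) = 1.098491
w_5 = g(1.098491) = 1.040351

1.040351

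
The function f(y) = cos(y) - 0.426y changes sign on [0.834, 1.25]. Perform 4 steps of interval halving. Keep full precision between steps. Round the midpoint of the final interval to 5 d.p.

f(0.834000) = 0.316635, f(1.250000) = -0.217178 (opposite signs)
step 1: m = 1.042000, f(m) = 0.060602 > 0 → root in [1.042000, 1.250000]
step 2: m = 1.146000, f(m) = -0.076061 < 0 → root in [1.042000, 1.146000]
step 3: m = 1.094000, f(m) = -0.007109 < 0 → root in [1.042000, 1.094000]
step 4: m = 1.068000, f(m) = 0.026910 > 0 → root in [1.068000, 1.094000]
Midpoint of [1.068000, 1.094000] = 1.081000

1.08100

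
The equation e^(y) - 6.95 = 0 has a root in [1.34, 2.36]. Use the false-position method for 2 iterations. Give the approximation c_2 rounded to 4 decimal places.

1.9134

f(1.340000) = -3.130956, f(2.360000) = 3.640951
step 1: c = 1.811592, f(c) = -0.829819 < 0 → new bracket [1.811592, 2.360000]
step 2: c = 1.913382, f(c) = -0.174036 < 0 → new bracket [1.913382, 2.360000]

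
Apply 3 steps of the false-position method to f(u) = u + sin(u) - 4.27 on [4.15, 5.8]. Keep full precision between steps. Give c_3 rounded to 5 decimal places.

False-position update: c = (a·f(b) − b·f(a))/(f(b) − f(a)); replace the endpoint whose sign matches f(c).
f(4.150000) = -0.965984, f(5.800000) = 1.065398
step 1: c = 4.934625, f(c) = -0.310782 < 0 → new bracket [4.934625, 5.800000]
step 2: c = 5.130052, f(c) = -0.053987 < 0 → new bracket [5.130052, 5.800000]
step 3: c = 5.162363, f(c) = -0.008095 < 0 → new bracket [5.162363, 5.800000]

5.16236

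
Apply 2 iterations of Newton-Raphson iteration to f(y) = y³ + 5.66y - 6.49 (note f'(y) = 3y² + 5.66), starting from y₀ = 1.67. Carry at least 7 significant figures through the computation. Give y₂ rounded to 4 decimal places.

y_0 = 1.670000: f = 7.619663, f' = 14.026700 → y_1 = 1.670000 - (7.619663)/(14.026700) = 1.126774
y_1 = 1.126774: f = 1.318119, f' = 9.468861 → y_2 = 1.126774 - (1.318119)/(9.468861) = 0.987569

0.9876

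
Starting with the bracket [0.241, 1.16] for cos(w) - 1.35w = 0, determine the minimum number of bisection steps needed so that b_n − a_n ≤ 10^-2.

Initial width b − a = 1.16 − 0.241 = 0.919000.
After n steps the width is (b−a)/2^n; need (b−a)/2^n ≤ 10^-2.
So n ≥ log₂(0.919000/10^-2) = log₂(91.9000) ≈ 6.5220.
Hence n = 7.

7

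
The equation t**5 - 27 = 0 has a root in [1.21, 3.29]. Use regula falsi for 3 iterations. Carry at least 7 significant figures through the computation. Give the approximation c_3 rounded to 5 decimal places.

False-position update: c = (a·f(b) − b·f(a))/(f(b) − f(a)); replace the endpoint whose sign matches f(c).
f(1.210000) = -24.406258, f(3.290000) = 358.460153
step 1: c = 1.342592, f(c) = -22.637653 < 0 → new bracket [1.342592, 3.290000]
step 2: c = 1.458270, f(c) = -20.405375 < 0 → new bracket [1.458270, 3.290000]
step 3: c = 1.556926, f(c) = -17.851721 < 0 → new bracket [1.556926, 3.290000]

1.55693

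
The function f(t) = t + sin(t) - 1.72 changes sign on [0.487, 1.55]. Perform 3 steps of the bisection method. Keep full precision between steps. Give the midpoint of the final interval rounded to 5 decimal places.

0.95206

f(0.487000) = -0.765023, f(1.550000) = 0.829784 (opposite signs)
step 1: m = 1.018500, f(m) = 0.149822 > 0 → root in [0.487000, 1.018500]
step 2: m = 0.752750, f(m) = -0.283602 < 0 → root in [0.752750, 1.018500]
step 3: m = 0.885625, f(m) = -0.060064 < 0 → root in [0.885625, 1.018500]
Midpoint of [0.885625, 1.018500] = 0.952063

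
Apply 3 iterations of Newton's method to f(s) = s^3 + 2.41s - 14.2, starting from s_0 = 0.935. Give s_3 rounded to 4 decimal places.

f'(s) = 3s^2 + 2.41
s_0 = 0.935000: f = -11.129250, f' = 5.032675 → s_1 = 0.935000 - (-11.129250)/(5.032675) = 3.146398
s_1 = 3.146398: f = 24.531608, f' = 32.109469 → s_2 = 3.146398 - (24.531608)/(32.109469) = 2.382399
s_2 = 2.382399: f = 5.063666, f' = 19.437479 → s_3 = 2.382399 - (5.063666)/(19.437479) = 2.121889

2.1219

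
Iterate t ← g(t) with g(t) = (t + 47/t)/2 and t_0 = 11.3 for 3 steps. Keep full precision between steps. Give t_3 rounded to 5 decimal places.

6.85583

t_1 = g(11.300000) = 7.729646
t_2 = g(7.729646) = 6.905066
t_3 = g(6.905066) = 6.855831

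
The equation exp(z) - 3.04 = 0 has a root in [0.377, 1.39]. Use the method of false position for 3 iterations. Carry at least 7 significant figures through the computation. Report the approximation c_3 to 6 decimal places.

False-position update: c = (a·f(b) − b·f(a))/(f(b) − f(a)); replace the endpoint whose sign matches f(c).
f(0.377000) = -1.582096, f(1.390000) = 0.974850
step 1: c = 1.003788, f(c) = -0.311402 < 0 → new bracket [1.003788, 1.390000]
step 2: c = 1.097290, f(c) = -0.043964 < 0 → new bracket [1.097290, 1.390000]
step 3: c = 1.109921, f(c) = -0.005881 < 0 → new bracket [1.109921, 1.390000]

1.109921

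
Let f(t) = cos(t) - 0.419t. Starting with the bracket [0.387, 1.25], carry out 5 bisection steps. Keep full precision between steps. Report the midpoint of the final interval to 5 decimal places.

1.10167

f(0.387000) = 0.763892, f(1.250000) = -0.208428 (opposite signs)
step 1: m = 0.818500, f(m) = 0.340366 > 0 → root in [0.818500, 1.250000]
step 2: m = 1.034250, f(m) = 0.077820 > 0 → root in [1.034250, 1.250000]
step 3: m = 1.142125, f(m) = -0.062888 < 0 → root in [1.034250, 1.142125]
step 4: m = 1.088188, f(m) = 0.008141 > 0 → root in [1.088188, 1.142125]
step 5: m = 1.115156, f(m) = -0.027213 < 0 → root in [1.088188, 1.115156]
Midpoint of [1.088188, 1.115156] = 1.101672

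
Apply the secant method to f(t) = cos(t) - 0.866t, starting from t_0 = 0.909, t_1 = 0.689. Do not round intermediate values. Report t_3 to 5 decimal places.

0.80254

f(t_0) = -0.172659, f(t_1) = 0.175208
t_2 = 0.689000 - (0.175208)·(0.689000 - 0.909000)/(0.175208 - (-0.172659)) = 0.799806; f(t_2) = 0.004214
t_3 = 0.799806 - (0.004214)·(0.799806 - 0.689000)/(0.004214 - (0.175208)) = 0.802537; f(t_3) = -0.000112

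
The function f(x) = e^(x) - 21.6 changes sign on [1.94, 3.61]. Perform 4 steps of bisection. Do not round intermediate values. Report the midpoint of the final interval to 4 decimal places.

3.0359

f(1.940000) = -14.641249, f(3.610000) = 15.366053 (opposite signs)
step 1: m = 2.775000, f(m) = -5.561373 < 0 → root in [2.775000, 3.610000]
step 2: m = 3.192500, f(m) = 2.749224 > 0 → root in [2.775000, 3.192500]
step 3: m = 2.983750, f(m) = -1.838215 < 0 → root in [2.983750, 3.192500]
step 4: m = 3.088125, f(m) = 0.335910 > 0 → root in [2.983750, 3.088125]
Midpoint of [2.983750, 3.088125] = 3.035937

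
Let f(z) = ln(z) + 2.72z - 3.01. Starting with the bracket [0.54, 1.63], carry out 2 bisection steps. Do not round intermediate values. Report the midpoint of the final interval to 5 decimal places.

f(0.540000) = -2.157386, f(1.630000) = 1.912180 (opposite signs)
step 1: m = 1.085000, f(m) = 0.022780 > 0 → root in [0.540000, 1.085000]
step 2: m = 0.812500, f(m) = -1.007639 < 0 → root in [0.812500, 1.085000]
Midpoint of [0.812500, 1.085000] = 0.948750

0.94875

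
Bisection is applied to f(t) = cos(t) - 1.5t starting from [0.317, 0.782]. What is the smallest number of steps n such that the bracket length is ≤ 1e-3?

9

Initial width b − a = 0.782 − 0.317 = 0.465000.
After n steps the width is (b−a)/2^n; need (b−a)/2^n ≤ 1e-3.
So n ≥ log₂(0.465000/1e-3) = log₂(465.0000) ≈ 8.8611.
Hence n = 9.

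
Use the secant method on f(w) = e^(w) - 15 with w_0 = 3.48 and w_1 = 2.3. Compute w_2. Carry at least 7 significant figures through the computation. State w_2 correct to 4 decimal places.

2.5637

Secant update: w_(k+1) = w_k − f(w_k)·(w_k − w_(k-1))/(f(w_k) − f(w_(k-1))).
f(w_0) = 17.459722, f(w_1) = -5.025818
w_2 = 2.300000 - (-5.025818)·(2.300000 - 3.480000)/(-5.025818 - (17.459722)) = 2.563746; f(w_2) = -2.015638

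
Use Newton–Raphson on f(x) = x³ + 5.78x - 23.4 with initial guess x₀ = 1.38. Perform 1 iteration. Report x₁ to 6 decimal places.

2.493313

f'(x) = 3x² + 5.78
x_0 = 1.380000: f = -12.795528, f' = 11.493200 → x_1 = 1.380000 - (-12.795528)/(11.493200) = 2.493313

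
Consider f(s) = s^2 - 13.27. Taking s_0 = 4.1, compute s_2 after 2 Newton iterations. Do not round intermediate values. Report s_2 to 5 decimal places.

3.64289

Newton update: s ← s − f(s)/f'(s).
f'(s) = 2s
s_0 = 4.100000: f = 3.540000, f' = 8.200000 → s_1 = 4.100000 - (3.540000)/(8.200000) = 3.668293
s_1 = 3.668293: f = 0.186371, f' = 7.336585 → s_2 = 3.668293 - (0.186371)/(7.336585) = 3.642890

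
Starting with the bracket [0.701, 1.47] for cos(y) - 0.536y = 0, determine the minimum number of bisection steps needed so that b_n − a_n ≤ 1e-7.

23

Initial width b − a = 1.47 − 0.701 = 0.769000.
After n steps the width is (b−a)/2^n; need (b−a)/2^n ≤ 1e-7.
So n ≥ log₂(0.769000/1e-7) = log₂(7690000.0000) ≈ 22.8746.
Hence n = 23.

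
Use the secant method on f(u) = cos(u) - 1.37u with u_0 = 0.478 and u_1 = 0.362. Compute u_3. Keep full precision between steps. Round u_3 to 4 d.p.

0.6013

f(u_0) = 0.233057, f(u_1) = 0.439250
u_2 = 0.362000 - (0.439250)·(0.362000 - 0.478000)/(0.439250 - (0.233057)) = 0.609113; f(u_2) = -0.014328
u_3 = 0.609113 - (-0.014328)·(0.609113 - 0.362000)/(-0.014328 - (0.439250)) = 0.601307; f(u_3) = 0.000807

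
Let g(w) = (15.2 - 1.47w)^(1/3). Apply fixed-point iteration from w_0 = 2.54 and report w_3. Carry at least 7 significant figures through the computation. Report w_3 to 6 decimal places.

w_1 = g(2.540000) = 2.254965
w_2 = g(2.254965) = 2.282104
w_3 = g(2.282104) = 2.279548

2.279548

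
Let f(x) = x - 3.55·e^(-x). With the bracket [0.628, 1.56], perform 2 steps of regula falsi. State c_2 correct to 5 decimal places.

1.14582

False-position update: c = (a·f(b) − b·f(a))/(f(b) − f(a)); replace the endpoint whose sign matches f(c).
f(0.628000) = -1.266486, f(1.560000) = 0.814017
step 1: c = 1.195346, f(c) = 0.121119 > 0 → new bracket [0.628000, 1.195346]
step 2: c = 1.145825, f(c) = 0.017061 > 0 → new bracket [0.628000, 1.145825]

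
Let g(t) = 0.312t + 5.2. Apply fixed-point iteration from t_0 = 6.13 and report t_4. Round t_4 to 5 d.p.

7.54461

t_1 = g(6.130000) = 7.112560
t_2 = g(7.112560) = 7.419119
t_3 = g(7.419119) = 7.514765
t_4 = g(7.514765) = 7.544607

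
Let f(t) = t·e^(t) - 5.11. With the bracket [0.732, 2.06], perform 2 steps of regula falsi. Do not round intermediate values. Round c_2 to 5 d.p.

1.21531

f(0.732000) = -3.588000, f(2.060000) = 11.052698
step 1: c = 1.057453, f(c) = -2.065560 < 0 → new bracket [1.057453, 2.060000]
step 2: c = 1.215311, f(c) = -1.012769 < 0 → new bracket [1.215311, 2.060000]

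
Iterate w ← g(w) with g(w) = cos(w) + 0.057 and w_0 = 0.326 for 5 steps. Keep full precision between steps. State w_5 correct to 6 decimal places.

w_1 = g(0.326000) = 1.004331
w_2 = g(1.004331) = 0.593653
w_3 = g(0.593653) = 0.885903
w_4 = g(0.885903) = 0.689591
w_5 = g(0.689591) = 0.828507

0.828507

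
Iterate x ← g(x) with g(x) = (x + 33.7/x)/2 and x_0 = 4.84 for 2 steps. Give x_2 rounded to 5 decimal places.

5.80595

x_1 = g(4.840000) = 5.901405
x_2 = g(5.901405) = 5.805955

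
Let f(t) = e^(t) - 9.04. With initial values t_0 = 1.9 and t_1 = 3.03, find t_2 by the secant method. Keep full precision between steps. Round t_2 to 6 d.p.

f(t_0) = -2.354106, f(t_1) = 11.657233
t_2 = 3.030000 - (11.657233)·(3.030000 - 1.900000)/(11.657233 - (-2.354106)) = 2.089856; f(t_2) = -0.956247

2.089856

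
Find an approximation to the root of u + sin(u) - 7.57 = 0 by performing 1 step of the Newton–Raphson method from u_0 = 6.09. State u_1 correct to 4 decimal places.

6.9338

f'(u) = 1 + cos(u)
u_0 = 6.090000: f = -1.671986, f' = 1.981398 → u_1 = 6.090000 - (-1.671986)/(1.981398) = 6.933842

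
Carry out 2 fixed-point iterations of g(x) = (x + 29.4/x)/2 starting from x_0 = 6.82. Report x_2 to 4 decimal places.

x_1 = g(6.820000) = 5.565425
x_2 = g(5.565425) = 5.424020

5.4240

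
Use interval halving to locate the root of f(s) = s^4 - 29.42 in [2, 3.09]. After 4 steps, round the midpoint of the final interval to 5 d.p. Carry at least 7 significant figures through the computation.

2.30656

f(2.000000) = -13.420000, f(3.090000) = 61.746214 (opposite signs)
step 1: m = 2.545000, f(m) = 12.531853 > 0 → root in [2.000000, 2.545000]
step 2: m = 2.272500, f(m) = -2.750457 < 0 → root in [2.272500, 2.545000]
step 3: m = 2.408750, f(m) = 4.244092 > 0 → root in [2.272500, 2.408750]
step 4: m = 2.340625, f(m) = 0.594240 > 0 → root in [2.272500, 2.340625]
Midpoint of [2.272500, 2.340625] = 2.306563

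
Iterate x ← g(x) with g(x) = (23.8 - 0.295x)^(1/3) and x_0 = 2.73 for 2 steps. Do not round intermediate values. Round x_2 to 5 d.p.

2.84226

x_1 = g(2.730000) = 2.843646
x_2 = g(2.843646) = 2.842264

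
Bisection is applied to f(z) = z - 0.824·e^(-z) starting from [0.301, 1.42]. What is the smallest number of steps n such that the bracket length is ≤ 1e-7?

24

Initial width b − a = 1.42 − 0.301 = 1.119000.
After n steps the width is (b−a)/2^n; need (b−a)/2^n ≤ 1e-7.
So n ≥ log₂(1.119000/1e-7) = log₂(11190000.0000) ≈ 23.4157.
Hence n = 24.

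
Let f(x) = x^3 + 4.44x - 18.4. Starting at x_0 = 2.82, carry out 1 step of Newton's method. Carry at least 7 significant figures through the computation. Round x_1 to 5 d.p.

f'(x) = 3x^2 + 4.44
x_0 = 2.820000: f = 16.546568, f' = 28.297200 → x_1 = 2.820000 - (16.546568)/(28.297200) = 2.235258

2.23526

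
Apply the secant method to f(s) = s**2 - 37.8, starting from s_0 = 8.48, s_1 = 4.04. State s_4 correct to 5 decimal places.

6.14540

f(s_0) = 34.110400, f(s_1) = -21.478400
s_2 = 4.040000 - (-21.478400)·(4.040000 - 8.480000)/(-21.478400 - (34.110400)) = 5.755527; f(s_2) = -4.673907
s_3 = 5.755527 - (-4.673907)·(5.755527 - 4.040000)/(-4.673907 - (-21.478400)) = 6.232674; f(s_3) = 1.046228
s_4 = 6.232674 - (1.046228)·(6.232674 - 5.755527)/(1.046228 - (-4.673907)) = 6.145403; f(s_4) = -0.034025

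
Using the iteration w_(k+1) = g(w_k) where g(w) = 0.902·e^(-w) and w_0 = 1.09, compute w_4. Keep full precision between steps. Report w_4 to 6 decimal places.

0.567489

w_1 = g(1.090000) = 0.303267
w_2 = g(0.303267) = 0.666038
w_3 = g(0.666038) = 0.463393
w_4 = g(0.463393) = 0.567489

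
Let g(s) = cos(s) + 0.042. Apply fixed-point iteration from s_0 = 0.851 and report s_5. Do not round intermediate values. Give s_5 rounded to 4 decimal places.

0.7499

s_1 = g(0.851000) = 0.701232
s_2 = g(0.701232) = 0.806048
s_3 = g(0.806048) = 0.734355
s_4 = g(0.734355) = 0.784263
s_5 = g(0.784263) = 0.749909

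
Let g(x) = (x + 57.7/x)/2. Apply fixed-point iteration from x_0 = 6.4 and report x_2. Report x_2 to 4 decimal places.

x_1 = g(6.400000) = 7.707813
x_2 = g(7.707813) = 7.596862

7.5969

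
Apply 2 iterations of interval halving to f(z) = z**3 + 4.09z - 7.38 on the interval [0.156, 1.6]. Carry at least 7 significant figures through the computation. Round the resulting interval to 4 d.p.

f(0.156000) = -6.738164, f(1.600000) = 3.260000 (opposite signs)
step 1: m = 0.878000, f(m) = -3.112144 < 0 → root in [0.878000, 1.600000]
step 2: m = 1.239000, f(m) = -0.410475 < 0 → root in [1.239000, 1.600000]

[1.2390, 1.6000]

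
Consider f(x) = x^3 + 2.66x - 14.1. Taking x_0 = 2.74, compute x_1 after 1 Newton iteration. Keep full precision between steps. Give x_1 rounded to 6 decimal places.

f'(x) = 3x^2 + 2.66
x_0 = 2.740000: f = 13.759224, f' = 25.182800 → x_1 = 2.740000 - (13.759224)/(25.182800) = 2.193626

2.193626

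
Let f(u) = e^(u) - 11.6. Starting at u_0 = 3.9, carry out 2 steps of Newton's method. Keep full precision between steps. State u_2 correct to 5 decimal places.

2.63950

Newton update: u ← u − f(u)/f'(u).
f'(u) = e^(u)
u_0 = 3.900000: f = 37.802449, f' = 49.402449 → u_1 = 3.900000 - (37.802449)/(49.402449) = 3.134806
u_1 = 3.134806: f = 11.384180, f' = 22.984180 → u_2 = 3.134806 - (11.384180)/(22.984180) = 2.639501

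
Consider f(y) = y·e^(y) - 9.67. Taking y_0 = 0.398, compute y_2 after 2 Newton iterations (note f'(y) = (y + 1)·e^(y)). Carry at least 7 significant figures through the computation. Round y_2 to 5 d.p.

y_0 = 0.398000: f = -9.077440, f' = 2.081404 → y_1 = 0.398000 - (-9.077440)/(2.081404) = 4.759210
y_1 = 4.759210: f = 545.509722, f' = 671.833474 → y_2 = 4.759210 - (545.509722)/(671.833474) = 3.947239

3.94724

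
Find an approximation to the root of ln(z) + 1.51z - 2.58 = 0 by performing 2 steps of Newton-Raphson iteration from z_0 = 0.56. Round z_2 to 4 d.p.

Newton update: z ← z − f(z)/f'(z).
f'(z) = 1/z + 1.51
z_0 = 0.560000: f = -2.314218, f' = 3.295714 → z_1 = 0.560000 - (-2.314218)/(3.295714) = 1.262190
z_1 = 1.262190: f = -0.441244, f' = 2.302274 → z_2 = 1.262190 - (-0.441244)/(2.302274) = 1.453846

1.4538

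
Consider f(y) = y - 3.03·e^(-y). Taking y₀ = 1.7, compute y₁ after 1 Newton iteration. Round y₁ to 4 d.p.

f'(y) = 1 + 3.03·e^(-y)
y_0 = 1.700000: f = 1.146469, f' = 1.553531 → y_1 = 1.700000 - (1.146469)/(1.553531) = 0.962024

0.9620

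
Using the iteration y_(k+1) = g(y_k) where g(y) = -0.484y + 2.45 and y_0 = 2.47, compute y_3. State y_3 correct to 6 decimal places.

1.558079

y_1 = g(2.470000) = 1.254520
y_2 = g(1.254520) = 1.842812
y_3 = g(1.842812) = 1.558079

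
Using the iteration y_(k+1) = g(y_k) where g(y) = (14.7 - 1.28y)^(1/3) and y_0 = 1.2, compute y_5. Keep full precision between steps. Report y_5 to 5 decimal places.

y_1 = g(1.200000) = 2.361181
y_2 = g(2.361181) = 2.268745
y_3 = g(2.268745) = 2.276381
y_4 = g(2.276381) = 2.275752
y_5 = g(2.275752) = 2.275804

2.27580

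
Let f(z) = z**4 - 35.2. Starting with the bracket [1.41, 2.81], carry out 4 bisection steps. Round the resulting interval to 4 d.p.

f(1.410000) = -31.247458, f(2.810000) = 27.148395 (opposite signs)
step 1: m = 2.110000, f(m) = -15.378806 < 0 → root in [2.110000, 2.810000]
step 2: m = 2.460000, f(m) = 1.421863 > 0 → root in [2.110000, 2.460000]
step 3: m = 2.285000, f(m) = -7.938809 < 0 → root in [2.285000, 2.460000]
step 4: m = 2.372500, f(m) = -3.517103 < 0 → root in [2.372500, 2.460000]

[2.3725, 2.4600]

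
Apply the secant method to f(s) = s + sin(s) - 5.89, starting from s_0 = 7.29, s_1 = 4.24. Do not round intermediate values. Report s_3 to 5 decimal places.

f(s_0) = 2.245133, f(s_1) = -2.540484
s_2 = 4.240000 - (-2.540484)·(4.240000 - 7.290000)/(-2.540484 - (2.245133)) = 5.859117; f(s_2) = -0.442354
s_3 = 5.859117 - (-0.442354)·(5.859117 - 4.240000)/(-0.442354 - (-2.540484)) = 6.200480; f(s_3) = 0.227869

6.20048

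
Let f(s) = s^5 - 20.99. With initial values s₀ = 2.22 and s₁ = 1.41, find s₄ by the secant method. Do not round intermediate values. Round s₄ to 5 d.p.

Secant update: s_(k+1) = s_k − f(s_k)·(s_k − s_(k-1))/(f(s_k) − f(s_(k-1))).
f(s_0) = 32.931861, f(s_1) = -15.416916
s_2 = 1.410000 - (-15.416916)·(1.410000 - 2.220000)/(-15.416916 - (32.931861)) = 1.668284; f(s_2) = -8.067410
s_3 = 1.668284 - (-8.067410)·(1.668284 - 1.410000)/(-8.067410 - (-15.416916)) = 1.951797; f(s_3) = 7.335197
s_4 = 1.951797 - (7.335197)·(1.951797 - 1.668284)/(7.335197 - (-8.067410)) = 1.816779; f(s_4) = -1.197046

1.81678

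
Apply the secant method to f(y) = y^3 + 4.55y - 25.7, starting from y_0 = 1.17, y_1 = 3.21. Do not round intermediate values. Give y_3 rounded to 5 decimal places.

2.36706

Secant update: y_(k+1) = y_k − f(y_k)·(y_k − y_(k-1))/(f(y_k) − f(y_(k-1))).
f(y_0) = -18.774887, f(y_1) = 21.981661
y_2 = 3.210000 - (21.981661)·(3.210000 - 1.170000)/(21.981661 - (-18.774887)) = 2.109745; f(y_2) = -6.710131
y_3 = 2.109745 - (-6.710131)·(2.109745 - 3.210000)/(-6.710131 - (21.981661)) = 2.367061; f(y_3) = -1.667280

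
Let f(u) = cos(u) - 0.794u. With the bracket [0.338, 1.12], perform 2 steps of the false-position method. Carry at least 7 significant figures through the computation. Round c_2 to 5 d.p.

f(0.338000) = 0.675048, f(1.120000) = -0.453598
step 1: c = 0.805718, f(c) = 0.052854 > 0 → new bracket [0.805718, 1.120000]
step 2: c = 0.838517, f(c) = 0.002785 > 0 → new bracket [0.838517, 1.120000]

0.83852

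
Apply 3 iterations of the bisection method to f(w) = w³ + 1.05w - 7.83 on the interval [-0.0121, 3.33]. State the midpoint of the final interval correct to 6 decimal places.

1.867831

f(-0.012100) = -7.842707, f(3.330000) = 32.592537 (opposite signs)
step 1: m = 1.658950, f(m) = -1.522481 < 0 → root in [1.658950, 3.330000]
step 2: m = 2.494475, f(m) = 10.310834 > 0 → root in [1.658950, 2.494475]
step 3: m = 2.076713, f(m) = 3.306858 > 0 → root in [1.658950, 2.076713]
Midpoint of [1.658950, 2.076713] = 1.867831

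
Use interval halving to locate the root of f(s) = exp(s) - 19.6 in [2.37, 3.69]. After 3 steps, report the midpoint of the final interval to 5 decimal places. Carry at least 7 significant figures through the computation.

f(2.370000) = -8.902608, f(3.690000) = 20.444847 (opposite signs)
step 1: m = 3.030000, f(m) = 1.097233 > 0 → root in [2.370000, 3.030000]
step 2: m = 2.700000, f(m) = -4.720268 < 0 → root in [2.700000, 3.030000]
step 3: m = 2.865000, f(m) = -2.050947 < 0 → root in [2.865000, 3.030000]
Midpoint of [2.865000, 3.030000] = 2.947500

2.94750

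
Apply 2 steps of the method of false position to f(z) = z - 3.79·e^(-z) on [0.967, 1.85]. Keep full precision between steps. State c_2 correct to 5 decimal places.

f(0.967000) = -0.474041, f(1.850000) = 1.254071
step 1: c = 1.209217, f(c) = 0.078164 > 0 → new bracket [0.967000, 1.209217]
step 2: c = 1.174931, f(c) = 0.004427 > 0 → new bracket [0.967000, 1.174931]

1.17493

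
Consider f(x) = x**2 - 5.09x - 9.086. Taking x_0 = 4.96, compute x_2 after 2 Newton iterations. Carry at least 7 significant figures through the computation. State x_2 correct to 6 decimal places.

6.516514

f'(x) = 2x - 5.09
x_0 = 4.960000: f = -9.730800, f' = 4.830000 → x_1 = 4.960000 - (-9.730800)/(4.830000) = 6.974658
x_1 = 6.974658: f = 4.058848, f' = 8.859317 → x_2 = 6.974658 - (4.058848)/(8.859317) = 6.516514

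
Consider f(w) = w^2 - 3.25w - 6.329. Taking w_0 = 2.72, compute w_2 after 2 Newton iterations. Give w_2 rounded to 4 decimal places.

f'(w) = 2w - 3.25
w_0 = 2.720000: f = -7.770600, f' = 2.190000 → w_1 = 2.720000 - (-7.770600)/(2.190000) = 6.268219
w_1 = 6.268219: f = 12.589859, f' = 9.286438 → w_2 = 6.268219 - (12.589859)/(9.286438) = 4.912494

4.9125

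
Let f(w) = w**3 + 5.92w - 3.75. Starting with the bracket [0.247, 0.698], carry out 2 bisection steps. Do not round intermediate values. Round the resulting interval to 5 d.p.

[0.58525, 0.69800]

f(0.247000) = -2.272691, f(0.698000) = 0.722228 (opposite signs)
step 1: m = 0.472500, f(m) = -0.847311 < 0 → root in [0.472500, 0.698000]
step 2: m = 0.585250, f(m) = -0.084862 < 0 → root in [0.585250, 0.698000]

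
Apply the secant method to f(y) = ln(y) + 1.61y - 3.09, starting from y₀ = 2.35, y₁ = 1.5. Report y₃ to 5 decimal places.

f(y_0) = 1.547915, f(y_1) = -0.269535
y_2 = 1.500000 - (-0.269535)·(1.500000 - 2.350000)/(-0.269535 - (1.547915)) = 1.626058; f(y_2) = 0.014113
y_3 = 1.626058 - (0.014113)·(1.626058 - 1.500000)/(0.014113 - (-0.269535)) = 1.619786; f(y_3) = 0.000150

1.61979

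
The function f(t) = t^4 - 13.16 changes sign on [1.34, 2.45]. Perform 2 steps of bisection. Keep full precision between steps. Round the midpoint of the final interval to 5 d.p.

f(1.340000) = -9.935821, f(2.450000) = 22.870006 (opposite signs)
step 1: m = 1.895000, f(m) = -0.264539 < 0 → root in [1.895000, 2.450000]
step 2: m = 2.172500, f(m) = 9.116099 > 0 → root in [1.895000, 2.172500]
Midpoint of [1.895000, 2.172500] = 2.033750

2.03375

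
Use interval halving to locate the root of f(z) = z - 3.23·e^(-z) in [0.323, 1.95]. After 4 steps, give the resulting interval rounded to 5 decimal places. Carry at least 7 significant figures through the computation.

f(0.323000) = -2.015436, f(1.950000) = 1.490455 (opposite signs)
step 1: m = 1.136500, f(m) = 0.099863 > 0 → root in [0.323000, 1.136500]
step 2: m = 0.729750, f(m) = -0.827205 < 0 → root in [0.729750, 1.136500]
step 3: m = 0.933125, f(m) = -0.337307 < 0 → root in [0.933125, 1.136500]
step 4: m = 1.034813, f(m) = -0.112784 < 0 → root in [1.034813, 1.136500]

[1.03481, 1.13650]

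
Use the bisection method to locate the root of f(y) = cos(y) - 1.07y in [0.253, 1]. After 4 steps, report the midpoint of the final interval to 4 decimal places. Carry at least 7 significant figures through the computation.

f(0.253000) = 0.697456, f(1.000000) = -0.529698 (opposite signs)
step 1: m = 0.626500, f(m) = 0.139730 > 0 → root in [0.626500, 1.000000]
step 2: m = 0.813250, f(m) = -0.183037 < 0 → root in [0.626500, 0.813250]
step 3: m = 0.719875, f(m) = -0.018378 < 0 → root in [0.626500, 0.719875]
step 4: m = 0.673188, f(m) = 0.061528 > 0 → root in [0.673188, 0.719875]
Midpoint of [0.673188, 0.719875] = 0.696531

0.6965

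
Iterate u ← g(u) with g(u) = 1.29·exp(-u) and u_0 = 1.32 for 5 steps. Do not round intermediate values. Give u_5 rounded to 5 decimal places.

u_1 = g(1.320000) = 0.344605
u_2 = g(0.344605) = 0.913966
u_3 = g(0.913966) = 0.517201
u_4 = g(0.517201) = 0.769081
u_5 = g(0.769081) = 0.597836

0.59784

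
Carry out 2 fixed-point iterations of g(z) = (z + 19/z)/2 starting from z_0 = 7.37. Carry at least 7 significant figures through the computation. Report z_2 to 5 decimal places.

4.39693

z_1 = g(7.370000) = 4.974009
z_2 = g(4.974009) = 4.396933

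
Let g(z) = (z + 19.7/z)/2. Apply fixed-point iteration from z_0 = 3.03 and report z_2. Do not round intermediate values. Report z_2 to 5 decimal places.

4.44971

z_1 = g(3.030000) = 4.765825
z_2 = g(4.765825) = 4.449711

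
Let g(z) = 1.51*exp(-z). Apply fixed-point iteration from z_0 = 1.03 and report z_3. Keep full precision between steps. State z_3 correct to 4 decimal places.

z_1 = g(1.030000) = 0.539081
z_2 = g(0.539081) = 0.880759
z_3 = g(0.880759) = 0.625847

0.6258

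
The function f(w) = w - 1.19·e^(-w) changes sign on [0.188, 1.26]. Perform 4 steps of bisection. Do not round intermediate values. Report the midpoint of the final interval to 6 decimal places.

0.623500

f(0.188000) = -0.798052, f(1.260000) = 0.922452 (opposite signs)
step 1: m = 0.724000, f(m) = 0.147077 > 0 → root in [0.188000, 0.724000]
step 2: m = 0.456000, f(m) = -0.298238 < 0 → root in [0.456000, 0.724000]
step 3: m = 0.590000, f(m) = -0.069649 < 0 → root in [0.590000, 0.724000]
step 4: m = 0.657000, f(m) = 0.040099 > 0 → root in [0.590000, 0.657000]
Midpoint of [0.590000, 0.657000] = 0.623500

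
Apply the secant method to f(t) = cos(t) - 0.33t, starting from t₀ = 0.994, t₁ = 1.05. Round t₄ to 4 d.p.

f(t_0) = 0.217321, f(t_1) = 0.151071
t_2 = 1.050000 - (0.151071)·(1.050000 - 0.994000)/(0.151071 - (0.217321)) = 1.177697; f(t_2) = -0.005587
t_3 = 1.177697 - (-0.005587)·(1.177697 - 1.050000)/(-0.005587 - (0.151071)) = 1.173143; f(t_3) = 0.000119
t_4 = 1.173143 - (0.000119)·(1.173143 - 1.177697)/(0.000119 - (-0.005587)) = 1.173238; f(t_4) = 0.000000

1.1732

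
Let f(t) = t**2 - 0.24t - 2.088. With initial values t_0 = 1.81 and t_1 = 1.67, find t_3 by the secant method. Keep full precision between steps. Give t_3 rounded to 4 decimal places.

f(t_0) = 0.753700, f(t_1) = 0.300100
t_2 = 1.670000 - (0.300100)·(1.670000 - 1.810000)/(0.300100 - (0.753700)) = 1.577377; f(t_2) = 0.021546
t_3 = 1.577377 - (0.021546)·(1.577377 - 1.670000)/(0.021546 - (0.300100)) = 1.570212; f(t_3) = 0.000715

1.5702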